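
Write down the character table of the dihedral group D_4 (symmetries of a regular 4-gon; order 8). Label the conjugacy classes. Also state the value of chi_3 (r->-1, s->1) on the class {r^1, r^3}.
Conjugacy classes: {e} of size 1, {r^2} of size 1, {r^1, r^3} of size 2, {s, sr^2, ...} of size 2, {sr, sr^3, ...} of size 2.
Character table:
  irrep \ class              {e} (size 1)  {r^2} (size 1)  {r^1, r^3} (size 2)  {s, sr^2, ...} (size 2)  {sr, sr^3, ...} (size 2)
  chi_1 (triv)               1             1               1                    1                        1                       
  chi_2 (sign: r->1, s->-1)  1             1               1                    -1                       -1                      
  chi_3 (r->-1, s->1)        1             1               -1                   1                        -1                      
  chi_4 (r->-1, s->-1)       1             1               -1                   -1                       1                       
  chi_5 (2d, j=1)            2             -2              0                    0                        0                       

Spot check: chi_3 (r->-1, s->1) on {r^1, r^3} = -1.

Proof sketch: D_4 has order 2*4 = 8 with 5 conjugacy classes, hence 5 irreducibles. Sum of squared dims 1 + 1 + 1 + 1 + 4 = 8 = |G|. Linear characters come from the abelianisation; the 2-dimensional irreps have character r^k -> 2*cos(2*pi*j*k/4), reflections -> 0.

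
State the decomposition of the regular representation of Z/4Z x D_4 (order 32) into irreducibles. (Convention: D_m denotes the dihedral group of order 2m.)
Each irreducible V_i of dimension d_i appears with multiplicity d_i, i.e. rho_reg = (direct sum over all irreducibles V_i) d_i V_i. The irreducible dimensions for Z/4Z x D_4 are 1, 1, 1, 1, 1, 1, 1, 1, 1, 1, 1, 1, 1, 1, 1, 1, 2, 2, 2, 2: 16 irreducibles of dimension 1, each with multiplicity 1; 4 irreducibles of dimension 2, each with multiplicity 2. Total dimension 16*1*1 + 4*2*2 = 32 = |G|.

Solution. General theorem: in the regular representation of a finite group G, each irreducible appears with multiplicity equal to its dimension. Check: dim(rho_reg) = sum d_i^2 = 1 + 1 + 1 + 1 + 1 + 1 + 1 + 1 + 1 + 1 + 1 + 1 + 1 + 1 + 1 + 1 + 4 + 4 + 4 + 4 = 32 = |G|.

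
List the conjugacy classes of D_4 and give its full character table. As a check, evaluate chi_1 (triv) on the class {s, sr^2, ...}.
Conjugacy classes: {e} of size 1, {r^2} of size 1, {r^1, r^3} of size 2, {s, sr^2, ...} of size 2, {sr, sr^3, ...} of size 2.
Character table:
  irrep \ class              {e} (size 1)  {r^2} (size 1)  {r^1, r^3} (size 2)  {s, sr^2, ...} (size 2)  {sr, sr^3, ...} (size 2)
  chi_1 (triv)               1             1               1                    1                        1                       
  chi_2 (sign: r->1, s->-1)  1             1               1                    -1                       -1                      
  chi_3 (r->-1, s->1)        1             1               -1                   1                        -1                      
  chi_4 (r->-1, s->-1)       1             1               -1                   -1                       1                       
  chi_5 (2d, j=1)            2             -2              0                    0                        0                       

Spot check: chi_1 (triv) on {s, sr^2, ...} = 1.

D_4 has order 2*4 = 8 with 5 conjugacy classes, hence 5 irreducibles. Sum of squared dims 1 + 1 + 1 + 1 + 4 = 8 = |G|. Linear characters come from the abelianisation; the 2-dimensional irreps have character r^k -> 2*cos(2*pi*j*k/4), reflections -> 0.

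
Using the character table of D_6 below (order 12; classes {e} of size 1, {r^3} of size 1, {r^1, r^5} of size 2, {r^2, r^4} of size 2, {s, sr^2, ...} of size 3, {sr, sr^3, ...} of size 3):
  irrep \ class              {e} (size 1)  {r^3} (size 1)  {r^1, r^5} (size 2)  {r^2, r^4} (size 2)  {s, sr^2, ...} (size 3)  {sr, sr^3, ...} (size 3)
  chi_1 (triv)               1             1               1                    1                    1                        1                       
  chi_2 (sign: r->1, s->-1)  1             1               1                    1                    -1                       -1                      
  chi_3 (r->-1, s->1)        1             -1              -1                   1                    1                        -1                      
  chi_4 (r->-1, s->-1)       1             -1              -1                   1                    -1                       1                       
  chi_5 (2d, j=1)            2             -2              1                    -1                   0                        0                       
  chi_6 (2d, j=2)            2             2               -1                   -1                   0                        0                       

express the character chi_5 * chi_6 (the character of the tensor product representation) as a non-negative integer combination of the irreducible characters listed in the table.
chi_5 tensor chi_6 = chi_3 + chi_4 + chi_5 (all other irreducibles have multiplicity 0).

Proof sketch: The character of a tensor product is the pointwise product (chi_5 * chi_6)(C) = chi_5(C) * chi_6(C):
  {e}: (2)*(2), {r^3}: (-2)*(2), {r^1, r^5}: (1)*(-1), {r^2, r^4}: (-1)*(-1), {s, sr^2, ...}: (0)*(0), {sr, sr^3, ...}: (0)*(0)
so (chi_5 * chi_6) takes values
  {e} -> 4, {r^3} -> -4, {r^1, r^5} -> -1, {r^2, r^4} -> 1, {s, sr^2, ...} -> 0, {sr, sr^3, ...} -> 0.
Now take the inner product of this character with each irreducible chi from the table, <chi_5*chi_6, chi> = (1/12) sum_C |C| (chi_5*chi_6)(C) conj(chi(C)):
  <chi_5*chi_6, chi_1> = (1/12)[1*(4)*conj(1) + 1*(-4)*conj(1) + 2*(-1)*conj(1) + 2*(1)*conj(1) + 3*(0)*conj(1) + 3*(0)*conj(1)]
      = (1/12)[(4) + (-4) + (-2) + (2) + (0) + (0)] = 0/12 = 0
  <chi_5*chi_6, chi_2> = (1/12)[1*(4)*conj(1) + 1*(-4)*conj(1) + 2*(-1)*conj(1) + 2*(1)*conj(1) + 3*(0)*conj(-1) + 3*(0)*conj(-1)]
      = (1/12)[(4) + (-4) + (-2) + (2) + (0) + (0)] = 0/12 = 0
  <chi_5*chi_6, chi_3> = (1/12)[1*(4)*conj(1) + 1*(-4)*conj(-1) + 2*(-1)*conj(-1) + 2*(1)*conj(1) + 3*(0)*conj(1) + 3*(0)*conj(-1)]
      = (1/12)[(4) + (4) + (2) + (2) + (0) + (0)] = 12/12 = 1
  <chi_5*chi_6, chi_4> = (1/12)[1*(4)*conj(1) + 1*(-4)*conj(-1) + 2*(-1)*conj(-1) + 2*(1)*conj(1) + 3*(0)*conj(-1) + 3*(0)*conj(1)]
      = (1/12)[(4) + (4) + (2) + (2) + (0) + (0)] = 12/12 = 1
  <chi_5*chi_6, chi_5> = (1/12)[1*(4)*conj(2) + 1*(-4)*conj(-2) + 2*(-1)*conj(1) + 2*(1)*conj(-1) + 3*(0)*conj(0) + 3*(0)*conj(0)]
      = (1/12)[(8) + (8) + (-2) + (-2) + (0) + (0)] = 12/12 = 1
  <chi_5*chi_6, chi_6> = (1/12)[1*(4)*conj(2) + 1*(-4)*conj(2) + 2*(-1)*conj(-1) + 2*(1)*conj(-1) + 3*(0)*conj(0) + 3*(0)*conj(0)]
      = (1/12)[(8) + (-8) + (2) + (-2) + (0) + (0)] = 0/12 = 0
Hence the multiplicities are chi_3: 1, chi_4: 1, chi_5: 1. Dimension check: dim(chi_5)*dim(chi_6) = 2*2 = 4 and sum (mult * dim) = 1*1 + 1*1 + 1*2 = 4.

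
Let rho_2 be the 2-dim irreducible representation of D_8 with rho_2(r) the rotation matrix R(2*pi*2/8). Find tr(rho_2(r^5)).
chi_{rho_2}(r^5) = 2*cos(2*pi*2*5/8) = 0

Argument: rho_2(r^5) is rotation by angle 2*pi*2*5/8, whose trace is 2*cos(2*pi*2*5/8) = 0.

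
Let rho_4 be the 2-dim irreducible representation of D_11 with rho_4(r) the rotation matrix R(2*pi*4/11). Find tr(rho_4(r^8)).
chi_{rho_4}(r^8) = 2*cos(2*pi*4*8/11) = 2*cos(2*pi/11)

Reasoning: rho_4(r^8) is rotation by angle 2*pi*4*8/11, whose trace is 2*cos(2*pi*4*8/11) = 2*cos(2*pi/11).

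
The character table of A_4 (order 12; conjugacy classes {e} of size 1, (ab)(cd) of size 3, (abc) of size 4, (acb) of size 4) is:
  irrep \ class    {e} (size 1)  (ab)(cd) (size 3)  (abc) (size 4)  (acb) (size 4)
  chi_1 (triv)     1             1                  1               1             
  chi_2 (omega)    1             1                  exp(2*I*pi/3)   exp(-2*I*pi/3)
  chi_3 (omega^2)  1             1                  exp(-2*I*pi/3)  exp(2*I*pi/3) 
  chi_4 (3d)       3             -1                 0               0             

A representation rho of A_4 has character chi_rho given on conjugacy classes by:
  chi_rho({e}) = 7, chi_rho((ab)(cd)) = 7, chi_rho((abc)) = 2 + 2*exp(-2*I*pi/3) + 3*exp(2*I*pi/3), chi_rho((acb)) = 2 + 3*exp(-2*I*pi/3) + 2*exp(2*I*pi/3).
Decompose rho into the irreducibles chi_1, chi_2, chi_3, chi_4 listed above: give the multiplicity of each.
Multiplicities: chi_1: 2, chi_2: 3, chi_3: 2, chi_4: 0.

Solution. Use <chi_rho, chi> = (1/|G|) sum_C |C| * chi_rho(C) * conj(chi(C)) with |G| = 12 for each irreducible chi in the table:
  <chi_rho, chi_1> = (1/12)[1*(7)*conj(1) + 3*(7)*conj(1) + 4*(2 + 2*exp(-2*I*pi/3) + 3*exp(2*I*pi/3))*conj(1) + 4*(2 + 3*exp(-2*I*pi/3) + 2*exp(2*I*pi/3))*conj(1)]
      = (1/12)[(7) + (21) + (8 + 8*exp(-2*I*pi/3) + 12*exp(2*I*pi/3)) + (8 + 12*exp(-2*I*pi/3) + 8*exp(2*I*pi/3))] = 24/12 = 2
  <chi_rho, chi_2> = (1/12)[1*(7)*conj(1) + 3*(7)*conj(1) + 4*(2 + 2*exp(-2*I*pi/3) + 3*exp(2*I*pi/3))*conj(exp(2*I*pi/3)) + 4*(2 + 3*exp(-2*I*pi/3) + 2*exp(2*I*pi/3))*conj(exp(-2*I*pi/3))]
      = (1/12)[(7) + (21) + (4) + (4)] = 36/12 = 3
  <chi_rho, chi_3> = (1/12)[1*(7)*conj(1) + 3*(7)*conj(1) + 4*(2 + 2*exp(-2*I*pi/3) + 3*exp(2*I*pi/3))*conj(exp(-2*I*pi/3)) + 4*(2 + 3*exp(-2*I*pi/3) + 2*exp(2*I*pi/3))*conj(exp(2*I*pi/3))]
      = (1/12)[(7) + (21) + (8 + 12*exp(-2*I*pi/3) + 8*exp(2*I*pi/3)) + (8 + 8*exp(-2*I*pi/3) + 12*exp(2*I*pi/3))] = 24/12 = 2
  <chi_rho, chi_4> = (1/12)[1*(7)*conj(3) + 3*(7)*conj(-1) + 4*(2 + 2*exp(-2*I*pi/3) + 3*exp(2*I*pi/3))*conj(0) + 4*(2 + 3*exp(-2*I*pi/3) + 2*exp(2*I*pi/3))*conj(0)]
      = (1/12)[(21) + (-21) + (0) + (0)] = 0/12 = 0
(Exp terms are combined using exp(i*s)*conj(exp(i*t)) = exp(i*(s-t)), and sums of them are collapsed using the identity that for every m > 1 the m distinct m-th roots of unity sum to 0, e.g. 1 + exp(2*I*pi/3) + exp(-2*I*pi/3) = 0.)
Dimension check: dim(rho) = sum (mult * dim) = 2*1 + 3*1 + 2*1 + 0*3 = 7 = chi_rho(e) = 7.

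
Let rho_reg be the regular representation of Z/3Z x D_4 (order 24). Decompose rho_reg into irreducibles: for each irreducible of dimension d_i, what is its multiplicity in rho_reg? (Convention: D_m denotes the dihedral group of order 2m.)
Each irreducible V_i of dimension d_i appears with multiplicity d_i, i.e. rho_reg = (direct sum over all irreducibles V_i) d_i V_i. The irreducible dimensions for Z/3Z x D_4 are 1, 1, 1, 1, 1, 1, 1, 1, 1, 1, 1, 1, 2, 2, 2: 12 irreducibles of dimension 1, each with multiplicity 1; 3 irreducibles of dimension 2, each with multiplicity 2. Total dimension 12*1*1 + 3*2*2 = 24 = |G|.

Reasoning: General theorem: in the regular representation of a finite group G, each irreducible appears with multiplicity equal to its dimension. Check: dim(rho_reg) = sum d_i^2 = 1 + 1 + 1 + 1 + 1 + 1 + 1 + 1 + 1 + 1 + 1 + 1 + 4 + 4 + 4 = 24 = |G|.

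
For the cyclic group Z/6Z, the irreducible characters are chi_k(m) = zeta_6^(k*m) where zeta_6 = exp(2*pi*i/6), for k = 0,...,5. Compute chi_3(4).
chi_3(4) = zeta_6^12 = 1

Reasoning: chi_3(4) = zeta_6^(3*4) = zeta_6^12. Since zeta_6^6 = 1, this equals zeta_6^0 = exp(2*pi*i*0/6) = 1.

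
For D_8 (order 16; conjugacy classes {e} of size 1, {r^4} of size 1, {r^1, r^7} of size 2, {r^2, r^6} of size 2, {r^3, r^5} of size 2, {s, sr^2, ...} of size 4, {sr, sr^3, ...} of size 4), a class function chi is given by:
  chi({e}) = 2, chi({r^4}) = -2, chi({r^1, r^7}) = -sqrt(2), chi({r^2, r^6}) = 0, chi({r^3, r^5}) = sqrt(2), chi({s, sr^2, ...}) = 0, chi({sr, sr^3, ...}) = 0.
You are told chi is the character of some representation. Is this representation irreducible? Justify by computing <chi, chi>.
Irreducible: <chi, chi> = 1.

Solution. <chi, chi> = (1/|G|) sum_C |C| * |chi(C)|^2 = (1/16)[1*|2|^2 + 1*|-2|^2 + 2*|-sqrt(2)|^2 + 2*|0|^2 + 2*|sqrt(2)|^2 + 4*|0|^2 + 4*|0|^2]
  = (1/16)[(4) + (4) + (4) + (0) + (4) + (0) + (0)] = 16/16 = 1.
A character is irreducible iff <chi, chi> = 1, so this representation is irreducible.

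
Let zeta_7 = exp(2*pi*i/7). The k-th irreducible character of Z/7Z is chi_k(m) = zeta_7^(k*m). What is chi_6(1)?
chi_6(1) = zeta_7^6 = exp(-2*I*pi/7)

Derivation: chi_6(1) = zeta_7^(6*1) = zeta_7^6. Since zeta_7^7 = 1, this equals zeta_7^6 = exp(2*pi*i*6/7) = exp(-2*I*pi/7).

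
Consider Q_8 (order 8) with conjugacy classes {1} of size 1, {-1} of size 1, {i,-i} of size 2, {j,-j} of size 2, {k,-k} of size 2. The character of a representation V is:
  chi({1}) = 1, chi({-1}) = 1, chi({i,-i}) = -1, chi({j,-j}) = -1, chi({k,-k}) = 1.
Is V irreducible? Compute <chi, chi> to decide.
Irreducible: <chi, chi> = 1.

<chi, chi> = (1/|G|) sum_C |C| * |chi(C)|^2 = (1/8)[1*|1|^2 + 1*|1|^2 + 2*|-1|^2 + 2*|-1|^2 + 2*|1|^2]
  = (1/8)[(1) + (1) + (2) + (2) + (2)] = 8/8 = 1.
A character is irreducible iff <chi, chi> = 1, so this representation is irreducible.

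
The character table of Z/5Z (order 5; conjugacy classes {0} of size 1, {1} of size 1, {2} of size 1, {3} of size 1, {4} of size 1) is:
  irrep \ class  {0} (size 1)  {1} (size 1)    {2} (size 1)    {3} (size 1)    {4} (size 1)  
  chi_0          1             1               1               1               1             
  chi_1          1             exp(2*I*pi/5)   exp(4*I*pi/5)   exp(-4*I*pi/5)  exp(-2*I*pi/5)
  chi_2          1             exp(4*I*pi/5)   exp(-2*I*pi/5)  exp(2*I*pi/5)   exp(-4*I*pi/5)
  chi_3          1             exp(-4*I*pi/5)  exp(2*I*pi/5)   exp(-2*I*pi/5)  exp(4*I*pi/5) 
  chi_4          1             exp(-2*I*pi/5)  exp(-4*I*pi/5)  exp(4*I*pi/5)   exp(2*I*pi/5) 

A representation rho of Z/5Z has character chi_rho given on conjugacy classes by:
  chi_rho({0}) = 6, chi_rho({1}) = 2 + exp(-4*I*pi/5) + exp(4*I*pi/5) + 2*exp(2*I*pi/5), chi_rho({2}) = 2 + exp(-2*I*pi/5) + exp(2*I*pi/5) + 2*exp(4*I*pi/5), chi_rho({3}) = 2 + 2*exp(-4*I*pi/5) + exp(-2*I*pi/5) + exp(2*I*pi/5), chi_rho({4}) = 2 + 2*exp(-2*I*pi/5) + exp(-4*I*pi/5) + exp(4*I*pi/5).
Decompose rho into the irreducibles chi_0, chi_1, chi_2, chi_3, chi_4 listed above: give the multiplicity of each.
Multiplicities: chi_0: 2, chi_1: 2, chi_2: 1, chi_3: 1, chi_4: 0.

Solution. Use <chi_rho, chi> = (1/|G|) sum_C |C| * chi_rho(C) * conj(chi(C)) with |G| = 5 for each irreducible chi in the table:
  <chi_rho, chi_0> = (1/5)[1*(6)*conj(1) + 1*(2 + exp(-4*I*pi/5) + exp(4*I*pi/5) + 2*exp(2*I*pi/5))*conj(1) + 1*(2 + exp(-2*I*pi/5) + exp(2*I*pi/5) + 2*exp(4*I*pi/5))*conj(1) + 1*(2 + 2*exp(-4*I*pi/5) + exp(-2*I*pi/5) + exp(2*I*pi/5))*conj(1) + 1*(2 + 2*exp(-2*I*pi/5) + exp(-4*I*pi/5) + exp(4*I*pi/5))*conj(1)]
      = (1/5)[(6) + (2 + exp(-4*I*pi/5) + exp(4*I*pi/5) + 2*exp(2*I*pi/5)) + (2 + exp(-2*I*pi/5) + exp(2*I*pi/5) + 2*exp(4*I*pi/5)) + (2 + 2*exp(-4*I*pi/5) + exp(-2*I*pi/5) + exp(2*I*pi/5)) + (2 + 2*exp(-2*I*pi/5) + exp(-4*I*pi/5) + exp(4*I*pi/5))] = 10/5 = 2
  <chi_rho, chi_1> = (1/5)[1*(6)*conj(1) + 1*(2 + exp(-4*I*pi/5) + exp(4*I*pi/5) + 2*exp(2*I*pi/5))*conj(exp(2*I*pi/5)) + 1*(2 + exp(-2*I*pi/5) + exp(2*I*pi/5) + 2*exp(4*I*pi/5))*conj(exp(4*I*pi/5)) + 1*(2 + 2*exp(-4*I*pi/5) + exp(-2*I*pi/5) + exp(2*I*pi/5))*conj(exp(-4*I*pi/5)) + 1*(2 + 2*exp(-2*I*pi/5) + exp(-4*I*pi/5) + exp(4*I*pi/5))*conj(exp(-2*I*pi/5))]
      = (1/5)[(6) + (2 + 2*exp(-2*I*pi/5) + exp(4*I*pi/5) + exp(2*I*pi/5)) + (2 + 2*exp(-4*I*pi/5) + exp(-2*I*pi/5) + exp(4*I*pi/5)) + (2 + exp(-4*I*pi/5) + exp(2*I*pi/5) + 2*exp(4*I*pi/5)) + (2 + exp(-2*I*pi/5) + exp(-4*I*pi/5) + 2*exp(2*I*pi/5))] = 10/5 = 2
  <chi_rho, chi_2> = (1/5)[1*(6)*conj(1) + 1*(2 + exp(-4*I*pi/5) + exp(4*I*pi/5) + 2*exp(2*I*pi/5))*conj(exp(4*I*pi/5)) + 1*(2 + exp(-2*I*pi/5) + exp(2*I*pi/5) + 2*exp(4*I*pi/5))*conj(exp(-2*I*pi/5)) + 1*(2 + 2*exp(-4*I*pi/5) + exp(-2*I*pi/5) + exp(2*I*pi/5))*conj(exp(2*I*pi/5)) + 1*(2 + 2*exp(-2*I*pi/5) + exp(-4*I*pi/5) + exp(4*I*pi/5))*conj(exp(-4*I*pi/5))]
      = (1/5)[(6) + (1 + 2*exp(-2*I*pi/5) + 2*exp(-4*I*pi/5) + exp(2*I*pi/5)) + (1 + 2*exp(-4*I*pi/5) + exp(4*I*pi/5) + 2*exp(2*I*pi/5)) + (1 + 2*exp(-2*I*pi/5) + exp(-4*I*pi/5) + 2*exp(4*I*pi/5)) + (1 + exp(-2*I*pi/5) + 2*exp(4*I*pi/5) + 2*exp(2*I*pi/5))] = 5/5 = 1
  <chi_rho, chi_3> = (1/5)[1*(6)*conj(1) + 1*(2 + exp(-4*I*pi/5) + exp(4*I*pi/5) + 2*exp(2*I*pi/5))*conj(exp(-4*I*pi/5)) + 1*(2 + exp(-2*I*pi/5) + exp(2*I*pi/5) + 2*exp(4*I*pi/5))*conj(exp(2*I*pi/5)) + 1*(2 + 2*exp(-4*I*pi/5) + exp(-2*I*pi/5) + exp(2*I*pi/5))*conj(exp(-2*I*pi/5)) + 1*(2 + 2*exp(-2*I*pi/5) + exp(-4*I*pi/5) + exp(4*I*pi/5))*conj(exp(4*I*pi/5))]
      = (1/5)[(6) + (1 + 2*exp(-4*I*pi/5) + exp(-2*I*pi/5) + 2*exp(4*I*pi/5)) + (1 + 2*exp(-2*I*pi/5) + exp(-4*I*pi/5) + 2*exp(2*I*pi/5)) + (1 + 2*exp(-2*I*pi/5) + exp(4*I*pi/5) + 2*exp(2*I*pi/5)) + (1 + 2*exp(-4*I*pi/5) + exp(2*I*pi/5) + 2*exp(4*I*pi/5))] = 5/5 = 1
  <chi_rho, chi_4> = (1/5)[1*(6)*conj(1) + 1*(2 + exp(-4*I*pi/5) + exp(4*I*pi/5) + 2*exp(2*I*pi/5))*conj(exp(-2*I*pi/5)) + 1*(2 + exp(-2*I*pi/5) + exp(2*I*pi/5) + 2*exp(4*I*pi/5))*conj(exp(-4*I*pi/5)) + 1*(2 + 2*exp(-4*I*pi/5) + exp(-2*I*pi/5) + exp(2*I*pi/5))*conj(exp(4*I*pi/5)) + 1*(2 + 2*exp(-2*I*pi/5) + exp(-4*I*pi/5) + exp(4*I*pi/5))*conj(exp(2*I*pi/5))]
      = (1/5)[(6) + (exp(-2*I*pi/5) + exp(-4*I*pi/5) + 2*exp(4*I*pi/5) + 2*exp(2*I*pi/5)) + (2*exp(-2*I*pi/5) + exp(-4*I*pi/5) + exp(2*I*pi/5) + 2*exp(4*I*pi/5)) + (2*exp(-4*I*pi/5) + exp(-2*I*pi/5) + exp(4*I*pi/5) + 2*exp(2*I*pi/5)) + (2*exp(-2*I*pi/5) + 2*exp(-4*I*pi/5) + exp(4*I*pi/5) + exp(2*I*pi/5))] = 0/5 = 0
(Exp terms are combined using exp(i*s)*conj(exp(i*t)) = exp(i*(s-t)), and sums of them are collapsed using the identity that for every m > 1 the m distinct m-th roots of unity sum to 0, e.g. 1 + exp(2*I*pi/3) + exp(-2*I*pi/3) = 0.)
Dimension check: dim(rho) = sum (mult * dim) = 2*1 + 2*1 + 1*1 + 1*1 + 0*1 = 6 = chi_rho(e) = 6.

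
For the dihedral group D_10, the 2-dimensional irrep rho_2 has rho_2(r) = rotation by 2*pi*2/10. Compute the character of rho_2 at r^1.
chi_{rho_2}(r^1) = 2*cos(2*pi*2*1/10) = -1/2 + sqrt(5)/2

Proof sketch: rho_2(r^1) is rotation by angle 2*pi*2*1/10, whose trace is 2*cos(2*pi*2*1/10) = -1/2 + sqrt(5)/2.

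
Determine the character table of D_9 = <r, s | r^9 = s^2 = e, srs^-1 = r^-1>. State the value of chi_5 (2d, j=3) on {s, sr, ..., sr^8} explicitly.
Conjugacy classes: {e} of size 1, {r^1, r^8} of size 2, {r^2, r^7} of size 2, {r^3, r^6} of size 2, {r^4, r^5} of size 2, {s, sr, ..., sr^8} of size 9.
Character table:
  irrep \ class              {e} (size 1)  {r^1, r^8} (size 2)  {r^2, r^7} (size 2)  {r^3, r^6} (size 2)  {r^4, r^5} (size 2)  {s, sr, ..., sr^8} (size 9)
  chi_1 (triv)               1             1                    1                    1                    1                    1                          
  chi_2 (sign: r->1, s->-1)  1             1                    1                    1                    1                    -1                         
  chi_3 (2d, j=1)            2             2*cos(2*pi/9)        2*cos(4*pi/9)        -1                   -2*cos(pi/9)         0                          
  chi_4 (2d, j=2)            2             2*cos(4*pi/9)        -2*cos(pi/9)         -1                   2*cos(2*pi/9)        0                          
  chi_5 (2d, j=3)            2             -1                   -1                   2                    -1                   0                          
  chi_6 (2d, j=4)            2             -2*cos(pi/9)         2*cos(2*pi/9)        -1                   2*cos(4*pi/9)        0                          

Spot check: chi_5 (2d, j=3) on {s, sr, ..., sr^8} = 0.

Proof sketch: D_9 has order 2*9 = 18 with 6 conjugacy classes, hence 6 irreducibles. Sum of squared dims 1 + 1 + 4 + 4 + 4 + 4 = 18 = |G|. Linear characters come from the abelianisation; the 2-dimensional irreps have character r^k -> 2*cos(2*pi*j*k/9), reflections -> 0.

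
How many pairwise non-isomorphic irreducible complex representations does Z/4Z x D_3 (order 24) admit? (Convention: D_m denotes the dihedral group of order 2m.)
12

The number of irreducible complex representations of a finite group equals its number of conjugacy classes. For a direct product, #classes(G x H) = #classes(G) * #classes(H). Z/4Z has 4 classes (abelian), D_3 has 3 classes, so 4 * 3 = 12, so Z/4Z x D_3 (order 24) has exactly 12 irreducible complex representations.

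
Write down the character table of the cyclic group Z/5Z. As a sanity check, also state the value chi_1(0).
Character table of Z/5Z (irreps indexed chi_0,...,chi_4 with chi_k(m) = zeta_5^(k*m), zeta_5 = exp(2*pi*i/5)):
  irrep \ class  {0} (size 1)  {1} (size 1)    {2} (size 1)    {3} (size 1)    {4} (size 1)  
  chi_0          1             1               1               1               1             
  chi_1          1             exp(2*I*pi/5)   exp(4*I*pi/5)   exp(-4*I*pi/5)  exp(-2*I*pi/5)
  chi_2          1             exp(4*I*pi/5)   exp(-2*I*pi/5)  exp(2*I*pi/5)   exp(-4*I*pi/5)
  chi_3          1             exp(-4*I*pi/5)  exp(2*I*pi/5)   exp(-2*I*pi/5)  exp(4*I*pi/5) 
  chi_4          1             exp(-2*I*pi/5)  exp(-4*I*pi/5)  exp(4*I*pi/5)   exp(2*I*pi/5) 

Spot check: chi_1(0) = zeta_5^(1*0) = zeta_5^0 = 1.

Details: Z/5Z is abelian, so all 5 irreducible complex representations are 1-dimensional. They are given by chi_k(m) = zeta_5^(k*m) for k = 0,...,4. Row orthogonality: sum_m chi_k(m) conj(chi_l(m)) = 5 * [k = l].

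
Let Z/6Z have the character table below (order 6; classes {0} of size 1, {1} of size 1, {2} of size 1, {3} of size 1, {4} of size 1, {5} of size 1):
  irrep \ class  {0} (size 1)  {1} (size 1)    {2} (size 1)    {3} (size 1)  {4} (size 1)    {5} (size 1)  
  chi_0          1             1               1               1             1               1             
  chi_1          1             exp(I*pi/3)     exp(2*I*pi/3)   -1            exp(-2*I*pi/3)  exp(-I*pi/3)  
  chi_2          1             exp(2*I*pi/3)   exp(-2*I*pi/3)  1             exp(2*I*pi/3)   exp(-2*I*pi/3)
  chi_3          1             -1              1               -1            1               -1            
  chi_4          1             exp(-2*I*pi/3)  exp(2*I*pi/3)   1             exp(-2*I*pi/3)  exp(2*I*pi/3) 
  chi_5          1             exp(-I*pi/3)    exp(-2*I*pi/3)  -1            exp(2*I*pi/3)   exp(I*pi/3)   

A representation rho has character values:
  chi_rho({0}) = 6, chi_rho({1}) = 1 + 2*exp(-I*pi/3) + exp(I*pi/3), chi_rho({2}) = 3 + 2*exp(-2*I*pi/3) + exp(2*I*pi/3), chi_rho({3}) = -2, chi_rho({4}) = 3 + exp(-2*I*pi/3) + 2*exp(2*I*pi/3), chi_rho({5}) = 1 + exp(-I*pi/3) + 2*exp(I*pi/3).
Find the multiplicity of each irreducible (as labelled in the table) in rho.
Multiplicities: chi_0: 2, chi_1: 1, chi_2: 0, chi_3: 1, chi_4: 0, chi_5: 2.

Use <chi_rho, chi> = (1/|G|) sum_C |C| * chi_rho(C) * conj(chi(C)) with |G| = 6 for each irreducible chi in the table:
  <chi_rho, chi_0> = (1/6)[1*(6)*conj(1) + 1*(1 + 2*exp(-I*pi/3) + exp(I*pi/3))*conj(1) + 1*(3 + 2*exp(-2*I*pi/3) + exp(2*I*pi/3))*conj(1) + 1*(-2)*conj(1) + 1*(3 + exp(-2*I*pi/3) + 2*exp(2*I*pi/3))*conj(1) + 1*(1 + exp(-I*pi/3) + 2*exp(I*pi/3))*conj(1)]
      = (1/6)[(6) + (1 + 2*exp(-I*pi/3) + exp(I*pi/3)) + (3 + 2*exp(-2*I*pi/3) + exp(2*I*pi/3)) + (-2) + (3 + exp(-2*I*pi/3) + 2*exp(2*I*pi/3)) + (1 + exp(-I*pi/3) + 2*exp(I*pi/3))] = 12/6 = 2
  <chi_rho, chi_1> = (1/6)[1*(6)*conj(1) + 1*(1 + 2*exp(-I*pi/3) + exp(I*pi/3))*conj(exp(I*pi/3)) + 1*(3 + 2*exp(-2*I*pi/3) + exp(2*I*pi/3))*conj(exp(2*I*pi/3)) + 1*(-2)*conj(-1) + 1*(3 + exp(-2*I*pi/3) + 2*exp(2*I*pi/3))*conj(exp(-2*I*pi/3)) + 1*(1 + exp(-I*pi/3) + 2*exp(I*pi/3))*conj(exp(-I*pi/3))]
      = (1/6)[(6) + (1 + 2*exp(-2*I*pi/3) + exp(-I*pi/3)) + (1 + 3*exp(-2*I*pi/3) + 2*exp(2*I*pi/3)) + (2) + (1 + 2*exp(-2*I*pi/3) + 3*exp(2*I*pi/3)) + (1 + exp(I*pi/3) + 2*exp(2*I*pi/3))] = 6/6 = 1
  <chi_rho, chi_2> = (1/6)[1*(6)*conj(1) + 1*(1 + 2*exp(-I*pi/3) + exp(I*pi/3))*conj(exp(2*I*pi/3)) + 1*(3 + 2*exp(-2*I*pi/3) + exp(2*I*pi/3))*conj(exp(-2*I*pi/3)) + 1*(-2)*conj(1) + 1*(3 + exp(-2*I*pi/3) + 2*exp(2*I*pi/3))*conj(exp(2*I*pi/3)) + 1*(1 + exp(-I*pi/3) + 2*exp(I*pi/3))*conj(exp(-2*I*pi/3))]
      = (1/6)[(6) + (-2 + exp(-2*I*pi/3) + exp(-I*pi/3)) + (2 + exp(-2*I*pi/3) + 3*exp(2*I*pi/3)) + (-2) + (2 + 3*exp(-2*I*pi/3) + exp(2*I*pi/3)) + (-2 + exp(2*I*pi/3) + exp(I*pi/3))] = 0/6 = 0
  <chi_rho, chi_3> = (1/6)[1*(6)*conj(1) + 1*(1 + 2*exp(-I*pi/3) + exp(I*pi/3))*conj(-1) + 1*(3 + 2*exp(-2*I*pi/3) + exp(2*I*pi/3))*conj(1) + 1*(-2)*conj(-1) + 1*(3 + exp(-2*I*pi/3) + 2*exp(2*I*pi/3))*conj(1) + 1*(1 + exp(-I*pi/3) + 2*exp(I*pi/3))*conj(-1)]
      = (1/6)[(6) + (-1 - exp(I*pi/3) - 2*exp(-I*pi/3)) + (3 + 2*exp(-2*I*pi/3) + exp(2*I*pi/3)) + (2) + (3 + exp(-2*I*pi/3) + 2*exp(2*I*pi/3)) + (-1 - 2*exp(I*pi/3) - exp(-I*pi/3))] = 6/6 = 1
  <chi_rho, chi_4> = (1/6)[1*(6)*conj(1) + 1*(1 + 2*exp(-I*pi/3) + exp(I*pi/3))*conj(exp(-2*I*pi/3)) + 1*(3 + 2*exp(-2*I*pi/3) + exp(2*I*pi/3))*conj(exp(2*I*pi/3)) + 1*(-2)*conj(1) + 1*(3 + exp(-2*I*pi/3) + 2*exp(2*I*pi/3))*conj(exp(-2*I*pi/3)) + 1*(1 + exp(-I*pi/3) + 2*exp(I*pi/3))*conj(exp(2*I*pi/3))]
      = (1/6)[(6) + (-1 + exp(2*I*pi/3) + 2*exp(I*pi/3)) + (1 + 3*exp(-2*I*pi/3) + 2*exp(2*I*pi/3)) + (-2) + (1 + 2*exp(-2*I*pi/3) + 3*exp(2*I*pi/3)) + (-1 + 2*exp(-I*pi/3) + exp(-2*I*pi/3))] = 0/6 = 0
  <chi_rho, chi_5> = (1/6)[1*(6)*conj(1) + 1*(1 + 2*exp(-I*pi/3) + exp(I*pi/3))*conj(exp(-I*pi/3)) + 1*(3 + 2*exp(-2*I*pi/3) + exp(2*I*pi/3))*conj(exp(-2*I*pi/3)) + 1*(-2)*conj(-1) + 1*(3 + exp(-2*I*pi/3) + 2*exp(2*I*pi/3))*conj(exp(2*I*pi/3)) + 1*(1 + exp(-I*pi/3) + 2*exp(I*pi/3))*conj(exp(I*pi/3))]
      = (1/6)[(6) + (2 + exp(2*I*pi/3) + exp(I*pi/3)) + (2 + exp(-2*I*pi/3) + 3*exp(2*I*pi/3)) + (2) + (2 + 3*exp(-2*I*pi/3) + exp(2*I*pi/3)) + (2 + exp(-2*I*pi/3) + exp(-I*pi/3))] = 12/6 = 2
(Exp terms are combined using exp(i*s)*conj(exp(i*t)) = exp(i*(s-t)), and sums of them are collapsed using the identity that for every m > 1 the m distinct m-th roots of unity sum to 0, e.g. 1 + exp(2*I*pi/3) + exp(-2*I*pi/3) = 0.)
Dimension check: dim(rho) = sum (mult * dim) = 2*1 + 1*1 + 0*1 + 1*1 + 0*1 + 2*1 = 6 = chi_rho(e) = 6.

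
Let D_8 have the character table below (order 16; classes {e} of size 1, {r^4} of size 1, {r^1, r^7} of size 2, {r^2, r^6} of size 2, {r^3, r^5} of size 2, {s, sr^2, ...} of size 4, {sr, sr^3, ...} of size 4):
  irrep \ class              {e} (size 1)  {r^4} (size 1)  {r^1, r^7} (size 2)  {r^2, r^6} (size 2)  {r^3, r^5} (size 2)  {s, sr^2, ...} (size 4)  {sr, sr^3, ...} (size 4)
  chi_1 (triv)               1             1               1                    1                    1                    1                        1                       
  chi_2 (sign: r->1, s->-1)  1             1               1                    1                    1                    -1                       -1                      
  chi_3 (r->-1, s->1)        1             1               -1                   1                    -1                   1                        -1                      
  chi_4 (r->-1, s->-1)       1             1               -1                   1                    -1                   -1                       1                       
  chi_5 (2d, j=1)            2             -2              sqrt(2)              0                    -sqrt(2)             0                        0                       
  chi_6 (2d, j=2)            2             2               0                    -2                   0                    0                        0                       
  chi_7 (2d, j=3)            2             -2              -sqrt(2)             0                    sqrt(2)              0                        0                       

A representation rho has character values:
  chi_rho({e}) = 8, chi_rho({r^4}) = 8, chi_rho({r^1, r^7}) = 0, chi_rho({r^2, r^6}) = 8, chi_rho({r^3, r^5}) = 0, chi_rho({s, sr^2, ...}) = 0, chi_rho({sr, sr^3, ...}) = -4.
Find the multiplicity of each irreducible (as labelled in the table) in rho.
Multiplicities: chi_1: 1, chi_2: 3, chi_3: 3, chi_4: 1, chi_5: 0, chi_6: 0, chi_7: 0.

Solution. Use <chi_rho, chi> = (1/|G|) sum_C |C| * chi_rho(C) * conj(chi(C)) with |G| = 16 for each irreducible chi in the table:
  <chi_rho, chi_1> = (1/16)[1*(8)*conj(1) + 1*(8)*conj(1) + 2*(0)*conj(1) + 2*(8)*conj(1) + 2*(0)*conj(1) + 4*(0)*conj(1) + 4*(-4)*conj(1)]
      = (1/16)[(8) + (8) + (0) + (16) + (0) + (0) + (-16)] = 16/16 = 1
  <chi_rho, chi_2> = (1/16)[1*(8)*conj(1) + 1*(8)*conj(1) + 2*(0)*conj(1) + 2*(8)*conj(1) + 2*(0)*conj(1) + 4*(0)*conj(-1) + 4*(-4)*conj(-1)]
      = (1/16)[(8) + (8) + (0) + (16) + (0) + (0) + (16)] = 48/16 = 3
  <chi_rho, chi_3> = (1/16)[1*(8)*conj(1) + 1*(8)*conj(1) + 2*(0)*conj(-1) + 2*(8)*conj(1) + 2*(0)*conj(-1) + 4*(0)*conj(1) + 4*(-4)*conj(-1)]
      = (1/16)[(8) + (8) + (0) + (16) + (0) + (0) + (16)] = 48/16 = 3
  <chi_rho, chi_4> = (1/16)[1*(8)*conj(1) + 1*(8)*conj(1) + 2*(0)*conj(-1) + 2*(8)*conj(1) + 2*(0)*conj(-1) + 4*(0)*conj(-1) + 4*(-4)*conj(1)]
      = (1/16)[(8) + (8) + (0) + (16) + (0) + (0) + (-16)] = 16/16 = 1
  <chi_rho, chi_5> = (1/16)[1*(8)*conj(2) + 1*(8)*conj(-2) + 2*(0)*conj(sqrt(2)) + 2*(8)*conj(0) + 2*(0)*conj(-sqrt(2)) + 4*(0)*conj(0) + 4*(-4)*conj(0)]
      = (1/16)[(16) + (-16) + (0) + (0) + (0) + (0) + (0)] = 0/16 = 0
  <chi_rho, chi_6> = (1/16)[1*(8)*conj(2) + 1*(8)*conj(2) + 2*(0)*conj(0) + 2*(8)*conj(-2) + 2*(0)*conj(0) + 4*(0)*conj(0) + 4*(-4)*conj(0)]
      = (1/16)[(16) + (16) + (0) + (-32) + (0) + (0) + (0)] = 0/16 = 0
  <chi_rho, chi_7> = (1/16)[1*(8)*conj(2) + 1*(8)*conj(-2) + 2*(0)*conj(-sqrt(2)) + 2*(8)*conj(0) + 2*(0)*conj(sqrt(2)) + 4*(0)*conj(0) + 4*(-4)*conj(0)]
      = (1/16)[(16) + (-16) + (0) + (0) + (0) + (0) + (0)] = 0/16 = 0
Dimension check: dim(rho) = sum (mult * dim) = 1*1 + 3*1 + 3*1 + 1*1 + 0*2 + 0*2 + 0*2 = 8 = chi_rho(e) = 8.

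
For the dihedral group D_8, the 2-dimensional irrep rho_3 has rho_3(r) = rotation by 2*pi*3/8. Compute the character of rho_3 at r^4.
chi_{rho_3}(r^4) = 2*cos(2*pi*3*4/8) = -2

rho_3(r^4) is rotation by angle 2*pi*3*4/8, whose trace is 2*cos(2*pi*3*4/8) = -2.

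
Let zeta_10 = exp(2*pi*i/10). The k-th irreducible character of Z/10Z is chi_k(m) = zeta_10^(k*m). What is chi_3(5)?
chi_3(5) = zeta_10^15 = -1

Argument: chi_3(5) = zeta_10^(3*5) = zeta_10^15. Since zeta_10^10 = 1, this equals zeta_10^5 = exp(2*pi*i*5/10) = -1.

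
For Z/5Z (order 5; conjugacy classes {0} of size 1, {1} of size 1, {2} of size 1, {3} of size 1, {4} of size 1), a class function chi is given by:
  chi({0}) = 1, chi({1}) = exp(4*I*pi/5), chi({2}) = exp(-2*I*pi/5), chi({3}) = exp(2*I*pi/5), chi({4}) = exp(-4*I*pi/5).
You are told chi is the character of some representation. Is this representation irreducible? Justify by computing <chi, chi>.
Irreducible: <chi, chi> = 1.

Derivation: <chi, chi> = (1/|G|) sum_C |C| * |chi(C)|^2 = (1/5)[1*|1|^2 + 1*|exp(4*I*pi/5)|^2 + 1*|exp(-2*I*pi/5)|^2 + 1*|exp(2*I*pi/5)|^2 + 1*|exp(-4*I*pi/5)|^2]
  = (1/5)[(1) + (1) + (1) + (1) + (1)] = 5/5 = 1.
(Exp terms are combined using exp(i*s)*conj(exp(i*t)) = exp(i*(s-t)), and sums of them are collapsed using the identity that for every m > 1 the m distinct m-th roots of unity sum to 0, e.g. 1 + exp(2*I*pi/3) + exp(-2*I*pi/3) = 0.)
A character is irreducible iff <chi, chi> = 1, so this representation is irreducible.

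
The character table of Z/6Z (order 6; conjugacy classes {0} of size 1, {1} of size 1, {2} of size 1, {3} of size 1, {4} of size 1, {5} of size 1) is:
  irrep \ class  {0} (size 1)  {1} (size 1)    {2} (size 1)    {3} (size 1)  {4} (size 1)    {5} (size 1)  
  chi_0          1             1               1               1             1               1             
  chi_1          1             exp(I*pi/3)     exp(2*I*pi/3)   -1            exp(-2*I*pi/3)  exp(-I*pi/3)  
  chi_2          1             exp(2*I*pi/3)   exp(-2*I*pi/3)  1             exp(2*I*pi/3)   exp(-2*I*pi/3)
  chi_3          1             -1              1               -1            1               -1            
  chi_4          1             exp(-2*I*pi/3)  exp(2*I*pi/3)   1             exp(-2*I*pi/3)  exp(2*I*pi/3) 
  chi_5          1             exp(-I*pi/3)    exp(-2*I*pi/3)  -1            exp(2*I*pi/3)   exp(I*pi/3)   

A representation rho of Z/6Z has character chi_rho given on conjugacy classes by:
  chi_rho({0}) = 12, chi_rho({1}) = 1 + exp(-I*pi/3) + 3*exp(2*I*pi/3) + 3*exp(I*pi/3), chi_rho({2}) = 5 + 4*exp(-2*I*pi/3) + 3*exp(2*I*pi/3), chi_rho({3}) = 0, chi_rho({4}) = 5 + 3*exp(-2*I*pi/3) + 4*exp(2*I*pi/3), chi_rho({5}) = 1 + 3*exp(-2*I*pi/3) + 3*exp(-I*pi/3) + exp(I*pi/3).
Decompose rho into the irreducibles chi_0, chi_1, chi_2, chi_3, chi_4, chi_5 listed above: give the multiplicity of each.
Multiplicities: chi_0: 3, chi_1: 3, chi_2: 3, chi_3: 2, chi_4: 0, chi_5: 1.

Explanation: Use <chi_rho, chi> = (1/|G|) sum_C |C| * chi_rho(C) * conj(chi(C)) with |G| = 6 for each irreducible chi in the table:
  <chi_rho, chi_0> = (1/6)[1*(12)*conj(1) + 1*(1 + exp(-I*pi/3) + 3*exp(2*I*pi/3) + 3*exp(I*pi/3))*conj(1) + 1*(5 + 4*exp(-2*I*pi/3) + 3*exp(2*I*pi/3))*conj(1) + 1*(0)*conj(1) + 1*(5 + 3*exp(-2*I*pi/3) + 4*exp(2*I*pi/3))*conj(1) + 1*(1 + 3*exp(-2*I*pi/3) + 3*exp(-I*pi/3) + exp(I*pi/3))*conj(1)]
      = (1/6)[(12) + (1 + exp(-I*pi/3) + 3*exp(2*I*pi/3) + 3*exp(I*pi/3)) + (5 + 4*exp(-2*I*pi/3) + 3*exp(2*I*pi/3)) + (0) + (5 + 3*exp(-2*I*pi/3) + 4*exp(2*I*pi/3)) + (1 + 3*exp(-2*I*pi/3) + 3*exp(-I*pi/3) + exp(I*pi/3))] = 18/6 = 3
  <chi_rho, chi_1> = (1/6)[1*(12)*conj(1) + 1*(1 + exp(-I*pi/3) + 3*exp(2*I*pi/3) + 3*exp(I*pi/3))*conj(exp(I*pi/3)) + 1*(5 + 4*exp(-2*I*pi/3) + 3*exp(2*I*pi/3))*conj(exp(2*I*pi/3)) + 1*(0)*conj(-1) + 1*(5 + 3*exp(-2*I*pi/3) + 4*exp(2*I*pi/3))*conj(exp(-2*I*pi/3)) + 1*(1 + 3*exp(-2*I*pi/3) + 3*exp(-I*pi/3) + exp(I*pi/3))*conj(exp(-I*pi/3))]
      = (1/6)[(12) + (3 + exp(-2*I*pi/3) + exp(-I*pi/3) + 3*exp(I*pi/3)) + (3 + 5*exp(-2*I*pi/3) + 4*exp(2*I*pi/3)) + (0) + (3 + 4*exp(-2*I*pi/3) + 5*exp(2*I*pi/3)) + (3 + 3*exp(-I*pi/3) + exp(2*I*pi/3) + exp(I*pi/3))] = 18/6 = 3
  <chi_rho, chi_2> = (1/6)[1*(12)*conj(1) + 1*(1 + exp(-I*pi/3) + 3*exp(2*I*pi/3) + 3*exp(I*pi/3))*conj(exp(2*I*pi/3)) + 1*(5 + 4*exp(-2*I*pi/3) + 3*exp(2*I*pi/3))*conj(exp(-2*I*pi/3)) + 1*(0)*conj(1) + 1*(5 + 3*exp(-2*I*pi/3) + 4*exp(2*I*pi/3))*conj(exp(2*I*pi/3)) + 1*(1 + 3*exp(-2*I*pi/3) + 3*exp(-I*pi/3) + exp(I*pi/3))*conj(exp(-2*I*pi/3))]
      = (1/6)[(12) + (2 + 3*exp(-I*pi/3) + exp(-2*I*pi/3)) + (4 + 3*exp(-2*I*pi/3) + 5*exp(2*I*pi/3)) + (0) + (4 + 5*exp(-2*I*pi/3) + 3*exp(2*I*pi/3)) + (2 + exp(2*I*pi/3) + 3*exp(I*pi/3))] = 18/6 = 3
  <chi_rho, chi_3> = (1/6)[1*(12)*conj(1) + 1*(1 + exp(-I*pi/3) + 3*exp(2*I*pi/3) + 3*exp(I*pi/3))*conj(-1) + 1*(5 + 4*exp(-2*I*pi/3) + 3*exp(2*I*pi/3))*conj(1) + 1*(0)*conj(-1) + 1*(5 + 3*exp(-2*I*pi/3) + 4*exp(2*I*pi/3))*conj(1) + 1*(1 + 3*exp(-2*I*pi/3) + 3*exp(-I*pi/3) + exp(I*pi/3))*conj(-1)]
      = (1/6)[(12) + (-1 - 3*exp(I*pi/3) - 3*exp(2*I*pi/3) - exp(-I*pi/3)) + (5 + 4*exp(-2*I*pi/3) + 3*exp(2*I*pi/3)) + (0) + (5 + 3*exp(-2*I*pi/3) + 4*exp(2*I*pi/3)) + (-1 - exp(I*pi/3) - 3*exp(-I*pi/3) - 3*exp(-2*I*pi/3))] = 12/6 = 2
  <chi_rho, chi_4> = (1/6)[1*(12)*conj(1) + 1*(1 + exp(-I*pi/3) + 3*exp(2*I*pi/3) + 3*exp(I*pi/3))*conj(exp(-2*I*pi/3)) + 1*(5 + 4*exp(-2*I*pi/3) + 3*exp(2*I*pi/3))*conj(exp(2*I*pi/3)) + 1*(0)*conj(1) + 1*(5 + 3*exp(-2*I*pi/3) + 4*exp(2*I*pi/3))*conj(exp(-2*I*pi/3)) + 1*(1 + 3*exp(-2*I*pi/3) + 3*exp(-I*pi/3) + exp(I*pi/3))*conj(exp(2*I*pi/3))]
      = (1/6)[(12) + (-3 + 3*exp(-2*I*pi/3) + exp(2*I*pi/3) + exp(I*pi/3)) + (3 + 5*exp(-2*I*pi/3) + 4*exp(2*I*pi/3)) + (0) + (3 + 4*exp(-2*I*pi/3) + 5*exp(2*I*pi/3)) + (-3 + exp(-2*I*pi/3) + exp(-I*pi/3) + 3*exp(2*I*pi/3))] = 0/6 = 0
  <chi_rho, chi_5> = (1/6)[1*(12)*conj(1) + 1*(1 + exp(-I*pi/3) + 3*exp(2*I*pi/3) + 3*exp(I*pi/3))*conj(exp(-I*pi/3)) + 1*(5 + 4*exp(-2*I*pi/3) + 3*exp(2*I*pi/3))*conj(exp(-2*I*pi/3)) + 1*(0)*conj(-1) + 1*(5 + 3*exp(-2*I*pi/3) + 4*exp(2*I*pi/3))*conj(exp(2*I*pi/3)) + 1*(1 + 3*exp(-2*I*pi/3) + 3*exp(-I*pi/3) + exp(I*pi/3))*conj(exp(I*pi/3))]
      = (1/6)[(12) + (-2 + exp(I*pi/3) + 3*exp(2*I*pi/3)) + (4 + 3*exp(-2*I*pi/3) + 5*exp(2*I*pi/3)) + (0) + (4 + 5*exp(-2*I*pi/3) + 3*exp(2*I*pi/3)) + (-2 + 3*exp(-2*I*pi/3) + exp(-I*pi/3))] = 6/6 = 1
(Exp terms are combined using exp(i*s)*conj(exp(i*t)) = exp(i*(s-t)), and sums of them are collapsed using the identity that for every m > 1 the m distinct m-th roots of unity sum to 0, e.g. 1 + exp(2*I*pi/3) + exp(-2*I*pi/3) = 0.)
Dimension check: dim(rho) = sum (mult * dim) = 3*1 + 3*1 + 3*1 + 2*1 + 0*1 + 1*1 = 12 = chi_rho(e) = 12.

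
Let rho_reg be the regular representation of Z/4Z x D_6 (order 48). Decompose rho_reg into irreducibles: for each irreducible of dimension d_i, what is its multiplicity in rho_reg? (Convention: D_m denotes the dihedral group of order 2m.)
Each irreducible V_i of dimension d_i appears with multiplicity d_i, i.e. rho_reg = (direct sum over all irreducibles V_i) d_i V_i. The irreducible dimensions for Z/4Z x D_6 are 1, 1, 1, 1, 1, 1, 1, 1, 1, 1, 1, 1, 1, 1, 1, 1, 2, 2, 2, 2, 2, 2, 2, 2: 16 irreducibles of dimension 1, each with multiplicity 1; 8 irreducibles of dimension 2, each with multiplicity 2. Total dimension 16*1*1 + 8*2*2 = 48 = |G|.

Why: General theorem: in the regular representation of a finite group G, each irreducible appears with multiplicity equal to its dimension. Check: dim(rho_reg) = sum d_i^2 = 1 + 1 + 1 + 1 + 1 + 1 + 1 + 1 + 1 + 1 + 1 + 1 + 1 + 1 + 1 + 1 + 4 + 4 + 4 + 4 + 4 + 4 + 4 + 4 = 48 = |G|.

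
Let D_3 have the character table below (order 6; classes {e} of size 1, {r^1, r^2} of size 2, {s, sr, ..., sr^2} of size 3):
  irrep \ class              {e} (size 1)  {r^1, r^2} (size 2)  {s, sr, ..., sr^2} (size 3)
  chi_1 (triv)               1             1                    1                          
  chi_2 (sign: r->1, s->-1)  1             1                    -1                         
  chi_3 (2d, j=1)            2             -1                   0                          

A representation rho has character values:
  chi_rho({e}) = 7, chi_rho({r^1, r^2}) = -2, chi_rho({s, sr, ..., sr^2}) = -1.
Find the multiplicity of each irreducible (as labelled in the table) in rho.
Multiplicities: chi_1: 0, chi_2: 1, chi_3: 3.

Justification: Use <chi_rho, chi> = (1/|G|) sum_C |C| * chi_rho(C) * conj(chi(C)) with |G| = 6 for each irreducible chi in the table:
  <chi_rho, chi_1> = (1/6)[1*(7)*conj(1) + 2*(-2)*conj(1) + 3*(-1)*conj(1)]
      = (1/6)[(7) + (-4) + (-3)] = 0/6 = 0
  <chi_rho, chi_2> = (1/6)[1*(7)*conj(1) + 2*(-2)*conj(1) + 3*(-1)*conj(-1)]
      = (1/6)[(7) + (-4) + (3)] = 6/6 = 1
  <chi_rho, chi_3> = (1/6)[1*(7)*conj(2) + 2*(-2)*conj(-1) + 3*(-1)*conj(0)]
      = (1/6)[(14) + (4) + (0)] = 18/6 = 3
Dimension check: dim(rho) = sum (mult * dim) = 0*1 + 1*1 + 3*2 = 7 = chi_rho(e) = 7.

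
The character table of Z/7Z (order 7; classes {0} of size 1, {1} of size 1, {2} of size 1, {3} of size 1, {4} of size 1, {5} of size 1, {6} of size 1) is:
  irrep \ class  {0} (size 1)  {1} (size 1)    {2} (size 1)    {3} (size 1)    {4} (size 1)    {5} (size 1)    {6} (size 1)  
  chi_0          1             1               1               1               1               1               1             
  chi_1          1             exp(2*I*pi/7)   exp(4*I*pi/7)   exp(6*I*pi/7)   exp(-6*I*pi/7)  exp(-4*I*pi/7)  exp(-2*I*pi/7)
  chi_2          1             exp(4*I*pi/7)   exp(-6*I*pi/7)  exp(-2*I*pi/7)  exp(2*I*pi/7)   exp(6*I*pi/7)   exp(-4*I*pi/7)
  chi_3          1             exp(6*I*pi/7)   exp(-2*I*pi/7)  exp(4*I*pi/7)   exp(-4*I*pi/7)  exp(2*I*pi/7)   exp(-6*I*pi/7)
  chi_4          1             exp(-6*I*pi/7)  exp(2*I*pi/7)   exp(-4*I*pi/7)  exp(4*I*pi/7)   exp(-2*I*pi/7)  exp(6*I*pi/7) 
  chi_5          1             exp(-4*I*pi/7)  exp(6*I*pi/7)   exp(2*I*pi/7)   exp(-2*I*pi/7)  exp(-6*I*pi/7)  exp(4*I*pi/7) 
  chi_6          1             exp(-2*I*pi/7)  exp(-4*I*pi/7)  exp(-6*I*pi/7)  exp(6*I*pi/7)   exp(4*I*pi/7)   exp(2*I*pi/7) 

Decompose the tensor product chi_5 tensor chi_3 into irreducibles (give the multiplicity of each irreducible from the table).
chi_5 tensor chi_3 = chi_1 (all other irreducibles have multiplicity 0).

Argument: The character of a tensor product is the pointwise product (chi_5 * chi_3)(C) = chi_5(C) * chi_3(C):
  {0}: (1)*(1), {1}: (exp(-4*I*pi/7))*(exp(6*I*pi/7)), {2}: (exp(6*I*pi/7))*(exp(-2*I*pi/7)), {3}: (exp(2*I*pi/7))*(exp(4*I*pi/7)), {4}: (exp(-2*I*pi/7))*(exp(-4*I*pi/7)), {5}: (exp(-6*I*pi/7))*(exp(2*I*pi/7)), {6}: (exp(4*I*pi/7))*(exp(-6*I*pi/7))
so (chi_5 * chi_3) takes values
  {0} -> 1, {1} -> exp(2*I*pi/7), {2} -> exp(4*I*pi/7), {3} -> exp(6*I*pi/7), {4} -> exp(-6*I*pi/7), {5} -> exp(-4*I*pi/7), {6} -> exp(-2*I*pi/7).
Now take the inner product of this character with each irreducible chi from the table, <chi_5*chi_3, chi> = (1/7) sum_C |C| (chi_5*chi_3)(C) conj(chi(C)):
  <chi_5*chi_3, chi_0> = (1/7)[1*(1)*conj(1) + 1*(exp(2*I*pi/7))*conj(1) + 1*(exp(4*I*pi/7))*conj(1) + 1*(exp(6*I*pi/7))*conj(1) + 1*(exp(-6*I*pi/7))*conj(1) + 1*(exp(-4*I*pi/7))*conj(1) + 1*(exp(-2*I*pi/7))*conj(1)]
      = (1/7)[(1) + (exp(2*I*pi/7)) + (exp(4*I*pi/7)) + (exp(6*I*pi/7)) + (exp(-6*I*pi/7)) + (exp(-4*I*pi/7)) + (exp(-2*I*pi/7))] = 0/7 = 0
  <chi_5*chi_3, chi_1> = (1/7)[1*(1)*conj(1) + 1*(exp(2*I*pi/7))*conj(exp(2*I*pi/7)) + 1*(exp(4*I*pi/7))*conj(exp(4*I*pi/7)) + 1*(exp(6*I*pi/7))*conj(exp(6*I*pi/7)) + 1*(exp(-6*I*pi/7))*conj(exp(-6*I*pi/7)) + 1*(exp(-4*I*pi/7))*conj(exp(-4*I*pi/7)) + 1*(exp(-2*I*pi/7))*conj(exp(-2*I*pi/7))]
      = (1/7)[(1) + (1) + (1) + (1) + (1) + (1) + (1)] = 7/7 = 1
  <chi_5*chi_3, chi_2> = (1/7)[1*(1)*conj(1) + 1*(exp(2*I*pi/7))*conj(exp(4*I*pi/7)) + 1*(exp(4*I*pi/7))*conj(exp(-6*I*pi/7)) + 1*(exp(6*I*pi/7))*conj(exp(-2*I*pi/7)) + 1*(exp(-6*I*pi/7))*conj(exp(2*I*pi/7)) + 1*(exp(-4*I*pi/7))*conj(exp(6*I*pi/7)) + 1*(exp(-2*I*pi/7))*conj(exp(-4*I*pi/7))]
      = (1/7)[(1) + (exp(-2*I*pi/7)) + (exp(-4*I*pi/7)) + (exp(-6*I*pi/7)) + (exp(6*I*pi/7)) + (exp(4*I*pi/7)) + (exp(2*I*pi/7))] = 0/7 = 0
  <chi_5*chi_3, chi_3> = (1/7)[1*(1)*conj(1) + 1*(exp(2*I*pi/7))*conj(exp(6*I*pi/7)) + 1*(exp(4*I*pi/7))*conj(exp(-2*I*pi/7)) + 1*(exp(6*I*pi/7))*conj(exp(4*I*pi/7)) + 1*(exp(-6*I*pi/7))*conj(exp(-4*I*pi/7)) + 1*(exp(-4*I*pi/7))*conj(exp(2*I*pi/7)) + 1*(exp(-2*I*pi/7))*conj(exp(-6*I*pi/7))]
      = (1/7)[(1) + (exp(-4*I*pi/7)) + (exp(6*I*pi/7)) + (exp(2*I*pi/7)) + (exp(-2*I*pi/7)) + (exp(-6*I*pi/7)) + (exp(4*I*pi/7))] = 0/7 = 0
  <chi_5*chi_3, chi_4> = (1/7)[1*(1)*conj(1) + 1*(exp(2*I*pi/7))*conj(exp(-6*I*pi/7)) + 1*(exp(4*I*pi/7))*conj(exp(2*I*pi/7)) + 1*(exp(6*I*pi/7))*conj(exp(-4*I*pi/7)) + 1*(exp(-6*I*pi/7))*conj(exp(4*I*pi/7)) + 1*(exp(-4*I*pi/7))*conj(exp(-2*I*pi/7)) + 1*(exp(-2*I*pi/7))*conj(exp(6*I*pi/7))]
      = (1/7)[(1) + (exp(-6*I*pi/7)) + (exp(2*I*pi/7)) + (exp(-4*I*pi/7)) + (exp(4*I*pi/7)) + (exp(-2*I*pi/7)) + (exp(6*I*pi/7))] = 0/7 = 0
  <chi_5*chi_3, chi_5> = (1/7)[1*(1)*conj(1) + 1*(exp(2*I*pi/7))*conj(exp(-4*I*pi/7)) + 1*(exp(4*I*pi/7))*conj(exp(6*I*pi/7)) + 1*(exp(6*I*pi/7))*conj(exp(2*I*pi/7)) + 1*(exp(-6*I*pi/7))*conj(exp(-2*I*pi/7)) + 1*(exp(-4*I*pi/7))*conj(exp(-6*I*pi/7)) + 1*(exp(-2*I*pi/7))*conj(exp(4*I*pi/7))]
      = (1/7)[(1) + (exp(6*I*pi/7)) + (exp(-2*I*pi/7)) + (exp(4*I*pi/7)) + (exp(-4*I*pi/7)) + (exp(2*I*pi/7)) + (exp(-6*I*pi/7))] = 0/7 = 0
  <chi_5*chi_3, chi_6> = (1/7)[1*(1)*conj(1) + 1*(exp(2*I*pi/7))*conj(exp(-2*I*pi/7)) + 1*(exp(4*I*pi/7))*conj(exp(-4*I*pi/7)) + 1*(exp(6*I*pi/7))*conj(exp(-6*I*pi/7)) + 1*(exp(-6*I*pi/7))*conj(exp(6*I*pi/7)) + 1*(exp(-4*I*pi/7))*conj(exp(4*I*pi/7)) + 1*(exp(-2*I*pi/7))*conj(exp(2*I*pi/7))]
      = (1/7)[(1) + (exp(4*I*pi/7)) + (exp(-6*I*pi/7)) + (exp(-2*I*pi/7)) + (exp(2*I*pi/7)) + (exp(6*I*pi/7)) + (exp(-4*I*pi/7))] = 0/7 = 0
(Exp terms are combined using exp(i*s)*conj(exp(i*t)) = exp(i*(s-t)), and sums of them are collapsed using the identity that for every m > 1 the m distinct m-th roots of unity sum to 0, e.g. 1 + exp(2*I*pi/3) + exp(-2*I*pi/3) = 0.)
Hence the multiplicities are chi_1: 1. Dimension check: dim(chi_5)*dim(chi_3) = 1*1 = 1 and sum (mult * dim) = 1*1 = 1.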